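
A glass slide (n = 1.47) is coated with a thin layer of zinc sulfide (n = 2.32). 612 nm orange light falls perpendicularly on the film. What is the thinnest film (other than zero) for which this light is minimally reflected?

132 nm

Ray reflecting at the top interface goes from n = 1.0 toward n = 2.32: a half-wave phase shift.
Bottom surface (2.32 → 1.47): reflection off a lower-index medium gives no phase shift.
The two reflections differ by half a wavelength.
So the condition for destructive reflection is 2 n t = m λ.
Minimum nonzero at m = 1: t = λ / (2 n) = 612 / (2 × 2.32) = 132 nm.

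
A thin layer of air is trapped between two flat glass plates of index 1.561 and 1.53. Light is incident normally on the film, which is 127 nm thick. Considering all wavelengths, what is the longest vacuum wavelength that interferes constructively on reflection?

Ray reflecting at the top interface goes from n = 1.561 toward n = 1.0: no phase shift.
Bottom surface (1.0 → 1.53): reflection off a higher-index medium gives a half-wave phase shift.
Exactly one π shift → a net half-wave offset.
So the condition for constructive reflection is 2 n t = (m + ½) λ.
λ = 2 n t / (m + ½). The longest wavelength is m = 0: λ = 2 × 1.0 × 127 / 0.500 = 508 nm.

508 nm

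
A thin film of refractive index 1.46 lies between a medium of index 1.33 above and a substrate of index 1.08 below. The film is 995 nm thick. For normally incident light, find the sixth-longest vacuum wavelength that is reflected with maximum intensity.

528 nm

Top surface (1.33 → 1.46): reflection off a higher-index medium gives a half-wave phase shift.
At the lower boundary (n = 1.46 to n = 1.08) the reflected ray undergoes no phase shift.
Exactly one π shift → a net half-wave offset.
For strong reflection here: 2 n t = (m + ½) λ.
λ = 2 n t / (m + ½). The sixth-longest wavelength is m = 5: λ = 2 × 1.46 × 995 / 5.50 = 528 nm.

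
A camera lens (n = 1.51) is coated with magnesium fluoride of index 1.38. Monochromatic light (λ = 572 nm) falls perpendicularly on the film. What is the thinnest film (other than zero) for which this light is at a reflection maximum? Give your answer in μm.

Top surface (1.0 → 1.38): reflection off a higher-index medium gives a half-wave phase shift.
Ray reflecting at the bottom interface goes from n = 1.38 toward n = 1.51: a half-wave phase shift.
Zero or two π shifts → no net half-wave offset.
So the condition for constructive reflection is 2 n t = m λ.
Minimum nonzero at m = 1: t = λ / (2 n) = 572 / (2 × 1.38) = 207 nm.

0.207 μm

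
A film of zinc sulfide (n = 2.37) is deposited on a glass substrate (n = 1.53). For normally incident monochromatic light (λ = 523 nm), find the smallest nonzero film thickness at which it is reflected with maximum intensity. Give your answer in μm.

0.0552 μm

At the upper boundary (n = 1.0 to n = 2.37) the reflected ray undergoes a half-wave phase shift.
Bottom surface (2.37 → 1.53): reflection off a lower-index medium gives no phase shift.
Net: one phase inversion between the two reflected rays.
With one net inversion, constructive interference in reflection requires 2 n t = (m + ½) λ.
Minimum at m = 0: t = λ / (4 n) = 523 / (4 × 2.37) = 55.2 nm.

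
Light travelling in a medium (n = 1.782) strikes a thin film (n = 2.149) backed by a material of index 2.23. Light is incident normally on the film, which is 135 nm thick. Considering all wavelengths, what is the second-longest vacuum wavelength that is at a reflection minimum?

387 nm

Top surface (1.782 → 2.149): reflection off a higher-index medium gives a half-wave phase shift.
At the lower boundary (n = 2.149 to n = 2.23) the reflected ray undergoes a half-wave phase shift.
Net: no relative phase inversion (both shifts match).
With no net inversion, destructive interference in reflection requires 2 n t = (m + ½) λ.
λ = 2 n t / (m + ½). The second-longest wavelength is m = 1: λ = 2 × 2.149 × 135 / 1.50 = 387 nm.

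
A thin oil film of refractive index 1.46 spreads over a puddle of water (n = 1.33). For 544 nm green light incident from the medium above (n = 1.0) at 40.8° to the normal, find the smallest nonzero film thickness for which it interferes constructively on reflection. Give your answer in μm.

Ray reflecting at the top interface goes from n = 1.0 toward n = 1.46: a half-wave phase shift.
Bottom surface (1.46 → 1.33): reflection off a lower-index medium gives no phase shift.
The two reflections differ by half a wavelength.
For maximum reflection here: 2 n t cos θ_r = (m + ½) λ.
Snell's law: 1.0 sin 40.8° = 1.46 sin θ_r → sin θ_r = 0.448, cos θ_r = 0.894.
Minimum at m = 0: t = λ / (4 n cos θ_r) = 544 / (4 × 1.46 × 0.894) = 104 nm.

0.104 μm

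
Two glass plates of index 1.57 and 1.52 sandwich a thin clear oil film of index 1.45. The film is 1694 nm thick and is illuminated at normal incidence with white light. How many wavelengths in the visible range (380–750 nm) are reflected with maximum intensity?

Top surface (1.57 → 1.45): reflection off a lower-index medium gives no phase shift.
Bottom surface (1.45 → 1.52): reflection off a higher-index medium gives a half-wave phase shift.
Net: one phase inversion between the two reflected rays.
For strong reflection here: 2 n t = (m + ½) λ.
λ = 2 n t / (m + ½) = 4913 / (m + ½) nm.
m=6: 756 nm (IR); m=7: 655 nm (visible); m=8: 578 nm (visible); m=9: 517 nm (visible); m=10: 468 nm (visible); m=11: 427 nm (visible); m=12: 393 nm (visible); m=13: 364 nm (UV).

6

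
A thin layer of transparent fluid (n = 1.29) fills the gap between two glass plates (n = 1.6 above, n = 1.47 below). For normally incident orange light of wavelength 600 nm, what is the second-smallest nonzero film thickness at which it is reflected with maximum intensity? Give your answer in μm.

0.349 μm

At the upper boundary (n = 1.6 to n = 1.29) the reflected ray undergoes no phase shift.
Bottom surface (1.29 → 1.47): reflection off a higher-index medium gives a half-wave phase shift.
Net: one phase inversion between the two reflected rays.
With one net inversion, constructive interference in reflection requires 2 n t = (m + ½) λ.
The second-smallest nonzero thickness corresponds to m = 1: t = (m + ½) λ / (2 n) = 1.50 × 600 / (2 × 1.29) = 349 nm.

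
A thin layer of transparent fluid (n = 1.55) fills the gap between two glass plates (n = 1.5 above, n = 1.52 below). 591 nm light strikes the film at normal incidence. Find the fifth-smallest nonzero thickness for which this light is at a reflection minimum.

953 nm

Ray reflecting at the top interface goes from n = 1.5 toward n = 1.55: a half-wave phase shift.
Ray reflecting at the bottom interface goes from n = 1.55 toward n = 1.52: no phase shift.
The two reflections differ by half a wavelength.
So the condition for destructive reflection is 2 n t = m λ.
The fifth-smallest nonzero thickness corresponds to m = 5: t = m λ / (2 n) = 5.00 × 591 / (2 × 1.55) = 953 nm.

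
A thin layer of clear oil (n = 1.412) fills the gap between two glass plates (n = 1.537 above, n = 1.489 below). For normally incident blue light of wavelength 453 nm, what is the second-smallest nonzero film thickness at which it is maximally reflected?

Ray reflecting at the top interface goes from n = 1.537 toward n = 1.412: no phase shift.
Bottom surface (1.412 → 1.489): reflection off a higher-index medium gives a half-wave phase shift.
The two reflections differ by half a wavelength.
With one net inversion, constructive interference in reflection requires 2 n t = (m + ½) λ.
The second-smallest nonzero thickness corresponds to m = 1: t = (m + ½) λ / (2 n) = 1.50 × 453 / (2 × 1.412) = 241 nm.

241 nm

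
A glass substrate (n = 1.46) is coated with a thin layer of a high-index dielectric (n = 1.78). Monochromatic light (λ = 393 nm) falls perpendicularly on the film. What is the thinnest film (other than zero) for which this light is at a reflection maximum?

55.2 nm

Ray reflecting at the top interface goes from n = 1.0 toward n = 1.78: a half-wave phase shift.
Ray reflecting at the bottom interface goes from n = 1.78 toward n = 1.46: no phase shift.
Net: one phase inversion between the two reflected rays.
For bright reflection here: 2 n t = (m + ½) λ.
Minimum at m = 0: t = λ / (4 n) = 393 / (4 × 1.78) = 55.2 nm.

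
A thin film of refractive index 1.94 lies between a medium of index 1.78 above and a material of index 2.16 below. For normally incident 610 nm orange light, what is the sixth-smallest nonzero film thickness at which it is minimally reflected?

865 nm

Ray reflecting at the top interface goes from n = 1.78 toward n = 1.94: a half-wave phase shift.
Ray reflecting at the bottom interface goes from n = 1.94 toward n = 2.16: a half-wave phase shift.
Zero or two π shifts → no net half-wave offset.
For dark reflection here: 2 n t = (m + ½) λ.
The sixth-smallest nonzero thickness corresponds to m = 5: t = (m + ½) λ / (2 n) = 5.50 × 610 / (2 × 1.94) = 865 nm.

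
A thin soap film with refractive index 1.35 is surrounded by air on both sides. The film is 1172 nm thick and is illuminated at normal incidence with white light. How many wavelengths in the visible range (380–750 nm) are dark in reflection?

4

Top surface (1.0 → 1.35): reflection off a higher-index medium gives a half-wave phase shift.
Bottom surface (1.35 → 1.0): reflection off a lower-index medium gives no phase shift.
Exactly one π shift → a net half-wave offset.
So the condition for destructive reflection is 2 n t = m λ.
λ = 2 n t / m = 3164 / m nm.
m=4: 791 nm (IR); m=5: 633 nm (visible); m=6: 527 nm (visible); m=7: 452 nm (visible); m=8: 396 nm (visible); m=9: 352 nm (UV).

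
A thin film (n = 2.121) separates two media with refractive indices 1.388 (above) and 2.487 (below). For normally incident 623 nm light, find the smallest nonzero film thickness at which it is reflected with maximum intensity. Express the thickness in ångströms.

1469 Å

At the upper boundary (n = 1.388 to n = 2.121) the reflected ray undergoes a half-wave phase shift.
At the lower boundary (n = 2.121 to n = 2.487) the reflected ray undergoes a half-wave phase shift.
Zero or two π shifts → no net half-wave offset.
So the condition for constructive reflection is 2 n t = m λ.
Minimum nonzero at m = 1: t = λ / (2 n) = 623 / (2 × 2.121) = 147 nm.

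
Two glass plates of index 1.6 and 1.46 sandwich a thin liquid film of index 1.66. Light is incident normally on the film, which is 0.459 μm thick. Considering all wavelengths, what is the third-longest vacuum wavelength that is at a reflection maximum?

Top surface (1.6 → 1.66): reflection off a higher-index medium gives a half-wave phase shift.
Ray reflecting at the bottom interface goes from n = 1.66 toward n = 1.46: no phase shift.
Net: one phase inversion between the two reflected rays.
With one net inversion, constructive interference in reflection requires 2 n t = (m + ½) λ.
λ = 2 n t / (m + ½). The third-longest wavelength is m = 2: λ = 2 × 1.66 × 459 / 2.50 = 610 nm.

610 nm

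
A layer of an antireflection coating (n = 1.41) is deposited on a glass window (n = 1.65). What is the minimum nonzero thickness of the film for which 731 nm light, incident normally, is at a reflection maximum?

259 nm

At the upper boundary (n = 1.0 to n = 1.41) the reflected ray undergoes a half-wave phase shift.
Ray reflecting at the bottom interface goes from n = 1.41 toward n = 1.65: a half-wave phase shift.
Zero or two π shifts → no net half-wave offset.
For maximum reflection here: 2 n t = m λ.
Minimum nonzero at m = 1: t = λ / (2 n) = 731 / (2 × 1.41) = 259 nm.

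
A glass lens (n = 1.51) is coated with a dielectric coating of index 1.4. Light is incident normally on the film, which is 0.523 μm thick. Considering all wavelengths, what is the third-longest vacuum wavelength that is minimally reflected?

At the upper boundary (n = 1.0 to n = 1.4) the reflected ray undergoes a half-wave phase shift.
At the lower boundary (n = 1.4 to n = 1.51) the reflected ray undergoes a half-wave phase shift.
The two reflections carry the same phase change, so no net offset.
So the condition for destructive reflection is 2 n t = (m + ½) λ.
λ = 2 n t / (m + ½). The third-longest wavelength is m = 2: λ = 2 × 1.4 × 523 / 2.50 = 586 nm.

586 nm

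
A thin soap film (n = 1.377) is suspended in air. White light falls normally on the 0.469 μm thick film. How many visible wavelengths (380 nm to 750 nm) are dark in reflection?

2

Ray reflecting at the top interface goes from n = 1.0 toward n = 1.377: a half-wave phase shift.
At the lower boundary (n = 1.377 to n = 1.0) the reflected ray undergoes no phase shift.
Exactly one π shift → a net half-wave offset.
So the condition for destructive reflection is 2 n t = m λ.
λ = 2 n t / m = 1292 / m nm.
m=1: 1292 nm (IR); m=2: 646 nm (visible); m=3: 431 nm (visible); m=4: 323 nm (UV).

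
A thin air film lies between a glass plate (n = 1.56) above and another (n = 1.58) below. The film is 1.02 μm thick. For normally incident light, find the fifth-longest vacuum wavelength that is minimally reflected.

408 nm

Top surface (1.56 → 1.0): reflection off a lower-index medium gives no phase shift.
Bottom surface (1.0 → 1.58): reflection off a higher-index medium gives a half-wave phase shift.
Exactly one π shift → a net half-wave offset.
So the condition for destructive reflection is 2 n t = m λ.
λ = 2 n t / m. The fifth-longest wavelength is m = 5: λ = 2 × 1.0 × 1020 / 5.00 = 408 nm.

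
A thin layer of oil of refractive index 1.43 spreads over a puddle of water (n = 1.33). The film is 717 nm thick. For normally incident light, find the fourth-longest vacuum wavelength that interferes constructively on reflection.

586 nm

At the upper boundary (n = 1.0 to n = 1.43) the reflected ray undergoes a half-wave phase shift.
Bottom surface (1.43 → 1.33): reflection off a lower-index medium gives no phase shift.
The two reflections differ by half a wavelength.
So the condition for constructive reflection is 2 n t = (m + ½) λ.
λ = 2 n t / (m + ½). The fourth-longest wavelength is m = 3: λ = 2 × 1.43 × 717 / 3.50 = 586 nm.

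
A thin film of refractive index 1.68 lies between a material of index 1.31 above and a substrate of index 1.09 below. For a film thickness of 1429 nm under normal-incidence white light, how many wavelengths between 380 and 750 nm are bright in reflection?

Ray reflecting at the top interface goes from n = 1.31 toward n = 1.68: a half-wave phase shift.
Ray reflecting at the bottom interface goes from n = 1.68 toward n = 1.09: no phase shift.
Exactly one π shift → a net half-wave offset.
For maximum reflection here: 2 n t = (m + ½) λ.
λ = 2 n t / (m + ½) = 4801 / (m + ½) nm.
m=5: 873 nm (IR); m=6: 739 nm (visible); m=7: 640 nm (visible); m=8: 565 nm (visible); m=9: 505 nm (visible); m=10: 457 nm (visible); m=11: 418 nm (visible); m=12: 384 nm (visible); m=13: 356 nm (UV).

7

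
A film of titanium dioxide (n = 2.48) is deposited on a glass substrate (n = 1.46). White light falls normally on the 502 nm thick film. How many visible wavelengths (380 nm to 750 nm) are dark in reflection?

Ray reflecting at the top interface goes from n = 1.0 toward n = 2.48: a half-wave phase shift.
At the lower boundary (n = 2.48 to n = 1.46) the reflected ray undergoes no phase shift.
Exactly one π shift → a net half-wave offset.
So the condition for destructive reflection is 2 n t = m λ.
λ = 2 n t / m = 2490 / m nm.
m=3: 830 nm (IR); m=4: 622 nm (visible); m=5: 498 nm (visible); m=6: 415 nm (visible); m=7: 356 nm (UV).

3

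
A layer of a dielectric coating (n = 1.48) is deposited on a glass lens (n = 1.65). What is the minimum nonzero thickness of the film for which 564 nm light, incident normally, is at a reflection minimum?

95.3 nm

Top surface (1.0 → 1.48): reflection off a higher-index medium gives a half-wave phase shift.
At the lower boundary (n = 1.48 to n = 1.65) the reflected ray undergoes a half-wave phase shift.
Zero or two π shifts → no net half-wave offset.
For dark reflection here: 2 n t = (m + ½) λ.
Minimum at m = 0: t = λ / (4 n) = 564 / (4 × 1.48) = 95.3 nm.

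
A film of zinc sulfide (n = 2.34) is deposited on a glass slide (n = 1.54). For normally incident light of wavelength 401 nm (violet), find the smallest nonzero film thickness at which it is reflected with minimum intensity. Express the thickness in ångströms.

At the upper boundary (n = 1.0 to n = 2.34) the reflected ray undergoes a half-wave phase shift.
Bottom surface (2.34 → 1.54): reflection off a lower-index medium gives no phase shift.
Exactly one π shift → a net half-wave offset.
For dark reflection here: 2 n t = m λ.
Minimum nonzero at m = 1: t = λ / (2 n) = 401 / (2 × 2.34) = 85.7 nm.

857 Å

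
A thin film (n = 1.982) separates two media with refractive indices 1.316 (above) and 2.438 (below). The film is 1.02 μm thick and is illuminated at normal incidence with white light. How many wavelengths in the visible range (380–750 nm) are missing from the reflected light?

Top surface (1.316 → 1.982): reflection off a higher-index medium gives a half-wave phase shift.
Bottom surface (1.982 → 2.438): reflection off a higher-index medium gives a half-wave phase shift.
Zero or two π shifts → no net half-wave offset.
For dark reflection here: 2 n t = (m + ½) λ.
λ = 2 n t / (m + ½) = 4043 / (m + ½) nm.
m=4: 899 nm (IR); m=5: 735 nm (visible); m=6: 622 nm (visible); m=7: 539 nm (visible); m=8: 476 nm (visible); m=9: 426 nm (visible); m=10: 385 nm (visible); m=11: 352 nm (UV).

6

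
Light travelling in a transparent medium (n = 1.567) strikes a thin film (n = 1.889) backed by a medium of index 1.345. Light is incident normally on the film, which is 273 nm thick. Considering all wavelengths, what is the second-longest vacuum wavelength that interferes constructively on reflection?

688 nm

At the upper boundary (n = 1.567 to n = 1.889) the reflected ray undergoes a half-wave phase shift.
At the lower boundary (n = 1.889 to n = 1.345) the reflected ray undergoes no phase shift.
The two reflections differ by half a wavelength.
With one net inversion, constructive interference in reflection requires 2 n t = (m + ½) λ.
λ = 2 n t / (m + ½). The second-longest wavelength is m = 1: λ = 2 × 1.889 × 273 / 1.50 = 688 nm.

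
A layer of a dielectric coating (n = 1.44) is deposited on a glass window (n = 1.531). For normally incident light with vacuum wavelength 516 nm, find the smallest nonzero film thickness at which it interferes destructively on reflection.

89.6 nm

Ray reflecting at the top interface goes from n = 1.0 toward n = 1.44: a half-wave phase shift.
Ray reflecting at the bottom interface goes from n = 1.44 toward n = 1.531: a half-wave phase shift.
Net: no relative phase inversion (both shifts match).
So the condition for destructive reflection is 2 n t = (m + ½) λ.
Minimum at m = 0: t = λ / (4 n) = 516 / (4 × 1.44) = 89.6 nm.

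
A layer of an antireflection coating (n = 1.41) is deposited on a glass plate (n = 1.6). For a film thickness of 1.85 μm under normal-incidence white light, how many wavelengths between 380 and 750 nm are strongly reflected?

7

At the upper boundary (n = 1.0 to n = 1.41) the reflected ray undergoes a half-wave phase shift.
Ray reflecting at the bottom interface goes from n = 1.41 toward n = 1.6: a half-wave phase shift.
Zero or two π shifts → no net half-wave offset.
For maximum reflection here: 2 n t = m λ.
λ = 2 n t / m = 5217 / m nm.
m=6: 870 nm (IR); m=7: 745 nm (visible); m=8: 652 nm (visible); m=9: 580 nm (visible); m=10: 522 nm (visible); m=11: 474 nm (visible); m=12: 435 nm (visible); m=13: 401 nm (visible); m=14: 373 nm (UV).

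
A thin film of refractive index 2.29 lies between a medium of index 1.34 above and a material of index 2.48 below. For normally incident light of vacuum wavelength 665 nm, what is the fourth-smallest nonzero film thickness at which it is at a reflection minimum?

Ray reflecting at the top interface goes from n = 1.34 toward n = 2.29: a half-wave phase shift.
At the lower boundary (n = 2.29 to n = 2.48) the reflected ray undergoes a half-wave phase shift.
The two reflections carry the same phase change, so no net offset.
So the condition for destructive reflection is 2 n t = (m + ½) λ.
The fourth-smallest nonzero thickness corresponds to m = 3: t = (m + ½) λ / (2 n) = 3.50 × 665 / (2 × 2.29) = 508 nm.

508 nm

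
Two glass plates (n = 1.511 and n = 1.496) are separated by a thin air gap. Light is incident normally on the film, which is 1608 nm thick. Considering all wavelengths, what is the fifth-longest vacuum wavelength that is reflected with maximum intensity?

715 nm

Top surface (1.511 → 1.0): reflection off a lower-index medium gives no phase shift.
Ray reflecting at the bottom interface goes from n = 1.0 toward n = 1.496: a half-wave phase shift.
Net: one phase inversion between the two reflected rays.
With one net inversion, constructive interference in reflection requires 2 n t = (m + ½) λ.
λ = 2 n t / (m + ½). The fifth-longest wavelength is m = 4: λ = 2 × 1.0 × 1608 / 4.50 = 715 nm.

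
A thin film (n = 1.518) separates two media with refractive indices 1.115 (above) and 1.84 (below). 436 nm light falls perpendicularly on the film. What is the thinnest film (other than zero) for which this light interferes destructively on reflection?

At the upper boundary (n = 1.115 to n = 1.518) the reflected ray undergoes a half-wave phase shift.
Bottom surface (1.518 → 1.84): reflection off a higher-index medium gives a half-wave phase shift.
Zero or two π shifts → no net half-wave offset.
With no net inversion, destructive interference in reflection requires 2 n t = (m + ½) λ.
Minimum at m = 0: t = λ / (4 n) = 436 / (4 × 1.518) = 71.8 nm.

71.8 nm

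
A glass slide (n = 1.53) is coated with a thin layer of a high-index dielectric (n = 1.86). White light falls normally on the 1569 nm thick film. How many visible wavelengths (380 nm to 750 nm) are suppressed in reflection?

8

At the upper boundary (n = 1.0 to n = 1.86) the reflected ray undergoes a half-wave phase shift.
Bottom surface (1.86 → 1.53): reflection off a lower-index medium gives no phase shift.
Exactly one π shift → a net half-wave offset.
With one net inversion, destructive interference in reflection requires 2 n t = m λ.
λ = 2 n t / m = 5837 / m nm.
m=7: 834 nm (IR); m=8: 730 nm (visible); m=9: 649 nm (visible); m=10: 584 nm (visible); m=11: 531 nm (visible); m=12: 486 nm (visible); m=13: 449 nm (visible); m=14: 417 nm (visible); m=15: 389 nm (visible); m=16: 365 nm (UV).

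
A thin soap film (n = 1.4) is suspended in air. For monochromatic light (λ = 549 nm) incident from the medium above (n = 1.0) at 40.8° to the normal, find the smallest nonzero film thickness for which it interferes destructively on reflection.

Ray reflecting at the top interface goes from n = 1.0 toward n = 1.4: a half-wave phase shift.
Ray reflecting at the bottom interface goes from n = 1.4 toward n = 1.0: no phase shift.
Exactly one π shift → a net half-wave offset.
So the condition for destructive reflection is 2 n t cos θ_r = m λ.
Snell's law: 1.0 sin 40.8° = 1.4 sin θ_r → sin θ_r = 0.467, cos θ_r = 0.884.
Minimum nonzero at m = 1: t = λ / (2 n cos θ_r) = 549 / (2 × 1.4 × 0.884) = 222 nm.

222 nm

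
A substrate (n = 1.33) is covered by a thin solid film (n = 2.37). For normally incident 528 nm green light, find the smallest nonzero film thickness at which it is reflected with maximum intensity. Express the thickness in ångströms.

557 Å

Top surface (1.0 → 2.37): reflection off a higher-index medium gives a half-wave phase shift.
At the lower boundary (n = 2.37 to n = 1.33) the reflected ray undergoes no phase shift.
Net: one phase inversion between the two reflected rays.
With one net inversion, constructive interference in reflection requires 2 n t = (m + ½) λ.
Minimum at m = 0: t = λ / (4 n) = 528 / (4 × 2.37) = 55.7 nm.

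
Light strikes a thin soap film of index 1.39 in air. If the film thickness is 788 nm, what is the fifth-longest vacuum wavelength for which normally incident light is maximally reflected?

Ray reflecting at the top interface goes from n = 1.0 toward n = 1.39: a half-wave phase shift.
At the lower boundary (n = 1.39 to n = 1.0) the reflected ray undergoes no phase shift.
Net: one phase inversion between the two reflected rays.
With one net inversion, constructive interference in reflection requires 2 n t = (m + ½) λ.
λ = 2 n t / (m + ½). The fifth-longest wavelength is m = 4: λ = 2 × 1.39 × 788 / 4.50 = 487 nm.

487 nm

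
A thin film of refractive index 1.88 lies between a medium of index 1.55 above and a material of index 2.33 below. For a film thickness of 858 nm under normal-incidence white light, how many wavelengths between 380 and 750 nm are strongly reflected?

4

Ray reflecting at the top interface goes from n = 1.55 toward n = 1.88: a half-wave phase shift.
Ray reflecting at the bottom interface goes from n = 1.88 toward n = 2.33: a half-wave phase shift.
Net: no relative phase inversion (both shifts match).
With no net inversion, constructive interference in reflection requires 2 n t = m λ.
λ = 2 n t / m = 3226 / m nm.
m=4: 807 nm (IR); m=5: 645 nm (visible); m=6: 538 nm (visible); m=7: 461 nm (visible); m=8: 403 nm (visible); m=9: 358 nm (UV).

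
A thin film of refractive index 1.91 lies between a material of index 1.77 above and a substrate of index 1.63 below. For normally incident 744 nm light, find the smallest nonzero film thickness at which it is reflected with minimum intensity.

At the upper boundary (n = 1.77 to n = 1.91) the reflected ray undergoes a half-wave phase shift.
Bottom surface (1.91 → 1.63): reflection off a lower-index medium gives no phase shift.
Exactly one π shift → a net half-wave offset.
With one net inversion, destructive interference in reflection requires 2 n t = m λ.
Minimum nonzero at m = 1: t = λ / (2 n) = 744 / (2 × 1.91) = 195 nm.

195 nm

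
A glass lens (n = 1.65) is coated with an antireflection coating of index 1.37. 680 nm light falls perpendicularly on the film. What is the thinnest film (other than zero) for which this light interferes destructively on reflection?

Top surface (1.0 → 1.37): reflection off a higher-index medium gives a half-wave phase shift.
Bottom surface (1.37 → 1.65): reflection off a higher-index medium gives a half-wave phase shift.
Net: no relative phase inversion (both shifts match).
For dark reflection here: 2 n t = (m + ½) λ.
Minimum at m = 0: t = λ / (4 n) = 680 / (4 × 1.37) = 124 nm.

124 nm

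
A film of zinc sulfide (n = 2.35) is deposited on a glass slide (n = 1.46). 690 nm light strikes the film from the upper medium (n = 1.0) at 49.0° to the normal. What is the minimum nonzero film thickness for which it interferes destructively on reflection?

155 nm

Top surface (1.0 → 2.35): reflection off a higher-index medium gives a half-wave phase shift.
At the lower boundary (n = 2.35 to n = 1.46) the reflected ray undergoes no phase shift.
Net: one phase inversion between the two reflected rays.
For minimum reflection here: 2 n t cos θ_r = m λ.
Snell's law: 1.0 sin 49.0° = 2.35 sin θ_r → sin θ_r = 0.321, cos θ_r = 0.947.
Minimum nonzero at m = 1: t = λ / (2 n cos θ_r) = 690 / (2 × 2.35 × 0.947) = 155 nm.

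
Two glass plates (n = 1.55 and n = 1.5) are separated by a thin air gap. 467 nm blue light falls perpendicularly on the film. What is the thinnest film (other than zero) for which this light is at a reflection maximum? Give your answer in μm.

0.117 μm

Ray reflecting at the top interface goes from n = 1.55 toward n = 1.0: no phase shift.
At the lower boundary (n = 1.0 to n = 1.5) the reflected ray undergoes a half-wave phase shift.
Net: one phase inversion between the two reflected rays.
For maximum reflection here: 2 n t = (m + ½) λ.
Minimum at m = 0: t = λ / (4 n) = 467 / (4 × 1.0) = 117 nm.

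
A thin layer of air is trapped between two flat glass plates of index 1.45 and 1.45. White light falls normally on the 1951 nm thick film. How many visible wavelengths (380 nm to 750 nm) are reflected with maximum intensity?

Ray reflecting at the top interface goes from n = 1.45 toward n = 1.0: no phase shift.
Bottom surface (1.0 → 1.45): reflection off a higher-index medium gives a half-wave phase shift.
Exactly one π shift → a net half-wave offset.
For maximum reflection here: 2 n t = (m + ½) λ.
λ = 2 n t / (m + ½) = 3902 / (m + ½) nm.
m=4: 867 nm (IR); m=5: 709 nm (visible); m=6: 600 nm (visible); m=7: 520 nm (visible); m=8: 459 nm (visible); m=9: 411 nm (visible); m=10: 372 nm (UV).

5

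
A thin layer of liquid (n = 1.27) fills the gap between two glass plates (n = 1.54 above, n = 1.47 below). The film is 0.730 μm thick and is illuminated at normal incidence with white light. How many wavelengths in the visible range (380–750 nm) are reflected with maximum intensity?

3

Top surface (1.54 → 1.27): reflection off a lower-index medium gives no phase shift.
At the lower boundary (n = 1.27 to n = 1.47) the reflected ray undergoes a half-wave phase shift.
The two reflections differ by half a wavelength.
With one net inversion, constructive interference in reflection requires 2 n t = (m + ½) λ.
λ = 2 n t / (m + ½) = 1854 / (m + ½) nm.
m=1: 1236 nm (IR); m=2: 742 nm (visible); m=3: 530 nm (visible); m=4: 412 nm (visible); m=5: 337 nm (UV).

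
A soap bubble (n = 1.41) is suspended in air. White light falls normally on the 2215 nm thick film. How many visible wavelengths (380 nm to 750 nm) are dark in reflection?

8

At the upper boundary (n = 1.0 to n = 1.41) the reflected ray undergoes a half-wave phase shift.
Ray reflecting at the bottom interface goes from n = 1.41 toward n = 1.0: no phase shift.
The two reflections differ by half a wavelength.
So the condition for destructive reflection is 2 n t = m λ.
λ = 2 n t / m = 6246 / m nm.
m=8: 781 nm (IR); m=9: 694 nm (visible); m=10: 625 nm (visible); m=11: 568 nm (visible); m=12: 521 nm (visible); m=13: 480 nm (visible); m=14: 446 nm (visible); m=15: 416 nm (visible); m=16: 390 nm (visible); m=17: 367 nm (UV).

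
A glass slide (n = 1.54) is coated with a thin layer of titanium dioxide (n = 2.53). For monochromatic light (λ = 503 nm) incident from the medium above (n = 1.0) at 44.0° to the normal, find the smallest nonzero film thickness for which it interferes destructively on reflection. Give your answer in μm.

Top surface (1.0 → 2.53): reflection off a higher-index medium gives a half-wave phase shift.
At the lower boundary (n = 2.53 to n = 1.54) the reflected ray undergoes no phase shift.
Exactly one π shift → a net half-wave offset.
So the condition for destructive reflection is 2 n t cos θ_r = m λ.
Snell's law: 1.0 sin 44.0° = 2.53 sin θ_r → sin θ_r = 0.275, cos θ_r = 0.962.
Minimum nonzero at m = 1: t = λ / (2 n cos θ_r) = 503 / (2 × 2.53 × 0.962) = 103 nm.

0.103 μm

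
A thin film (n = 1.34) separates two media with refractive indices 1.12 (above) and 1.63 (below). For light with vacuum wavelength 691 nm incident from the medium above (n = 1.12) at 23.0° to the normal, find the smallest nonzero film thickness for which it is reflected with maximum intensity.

At the upper boundary (n = 1.12 to n = 1.34) the reflected ray undergoes a half-wave phase shift.
At the lower boundary (n = 1.34 to n = 1.63) the reflected ray undergoes a half-wave phase shift.
The two reflections carry the same phase change, so no net offset.
For strong reflection here: 2 n t cos θ_r = m λ.
Snell's law: 1.12 sin 23.0° = 1.34 sin θ_r → sin θ_r = 0.327, cos θ_r = 0.945.
Minimum nonzero at m = 1: t = λ / (2 n cos θ_r) = 691 / (2 × 1.34 × 0.945) = 273 nm.

273 nm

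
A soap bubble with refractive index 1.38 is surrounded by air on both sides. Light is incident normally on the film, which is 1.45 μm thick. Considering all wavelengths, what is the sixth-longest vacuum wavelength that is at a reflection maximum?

728 nm

Top surface (1.0 → 1.38): reflection off a higher-index medium gives a half-wave phase shift.
Bottom surface (1.38 → 1.0): reflection off a lower-index medium gives no phase shift.
Net: one phase inversion between the two reflected rays.
With one net inversion, constructive interference in reflection requires 2 n t = (m + ½) λ.
λ = 2 n t / (m + ½). The sixth-longest wavelength is m = 5: λ = 2 × 1.38 × 1450 / 5.50 = 728 nm.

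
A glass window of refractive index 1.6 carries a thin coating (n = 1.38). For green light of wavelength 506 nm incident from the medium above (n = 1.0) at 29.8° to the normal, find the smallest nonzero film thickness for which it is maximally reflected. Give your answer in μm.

At the upper boundary (n = 1.0 to n = 1.38) the reflected ray undergoes a half-wave phase shift.
Ray reflecting at the bottom interface goes from n = 1.38 toward n = 1.6: a half-wave phase shift.
Net: no relative phase inversion (both shifts match).
With no net inversion, constructive interference in reflection requires 2 n t cos θ_r = m λ.
Snell's law: 1.0 sin 29.8° = 1.38 sin θ_r → sin θ_r = 0.360, cos θ_r = 0.933.
Minimum nonzero at m = 1: t = λ / (2 n cos θ_r) = 506 / (2 × 1.38 × 0.933) = 197 nm.

0.197 μm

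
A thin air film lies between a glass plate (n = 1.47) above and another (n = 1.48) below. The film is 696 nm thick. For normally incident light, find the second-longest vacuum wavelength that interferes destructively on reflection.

At the upper boundary (n = 1.47 to n = 1.0) the reflected ray undergoes no phase shift.
Bottom surface (1.0 → 1.48): reflection off a higher-index medium gives a half-wave phase shift.
Net: one phase inversion between the two reflected rays.
With one net inversion, destructive interference in reflection requires 2 n t = m λ.
λ = 2 n t / m. The second-longest wavelength is m = 2: λ = 2 × 1.0 × 696 / 2.00 = 696 nm.

696 nm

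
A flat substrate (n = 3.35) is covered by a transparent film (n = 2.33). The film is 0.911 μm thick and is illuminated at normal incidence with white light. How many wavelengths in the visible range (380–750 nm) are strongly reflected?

Top surface (1.0 → 2.33): reflection off a higher-index medium gives a half-wave phase shift.
Ray reflecting at the bottom interface goes from n = 2.33 toward n = 3.35: a half-wave phase shift.
Net: no relative phase inversion (both shifts match).
For strong reflection here: 2 n t = m λ.
λ = 2 n t / m = 4245 / m nm.
m=5: 849 nm (IR); m=6: 708 nm (visible); m=7: 606 nm (visible); m=8: 531 nm (visible); m=9: 472 nm (visible); m=10: 425 nm (visible); m=11: 386 nm (visible); m=12: 354 nm (UV).

6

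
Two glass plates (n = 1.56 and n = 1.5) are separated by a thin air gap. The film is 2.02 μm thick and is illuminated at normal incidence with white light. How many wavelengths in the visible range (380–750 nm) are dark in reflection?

5

At the upper boundary (n = 1.56 to n = 1.0) the reflected ray undergoes no phase shift.
At the lower boundary (n = 1.0 to n = 1.5) the reflected ray undergoes a half-wave phase shift.
Exactly one π shift → a net half-wave offset.
With one net inversion, destructive interference in reflection requires 2 n t = m λ.
λ = 2 n t / m = 4040 / m nm.
m=5: 808 nm (IR); m=6: 673 nm (visible); m=7: 577 nm (visible); m=8: 505 nm (visible); m=9: 449 nm (visible); m=10: 404 nm (visible); m=11: 367 nm (UV).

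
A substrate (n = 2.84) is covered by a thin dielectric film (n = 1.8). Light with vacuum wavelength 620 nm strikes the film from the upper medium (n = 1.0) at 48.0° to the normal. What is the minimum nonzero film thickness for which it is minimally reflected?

Ray reflecting at the top interface goes from n = 1.0 toward n = 1.8: a half-wave phase shift.
Bottom surface (1.8 → 2.84): reflection off a higher-index medium gives a half-wave phase shift.
Net: no relative phase inversion (both shifts match).
So the condition for destructive reflection is 2 n t cos θ_r = (m + ½) λ.
Snell's law: 1.0 sin 48.0° = 1.8 sin θ_r → sin θ_r = 0.413, cos θ_r = 0.911.
Minimum at m = 0: t = λ / (4 n cos θ_r) = 620 / (4 × 1.8 × 0.911) = 94.5 nm.

94.5 nm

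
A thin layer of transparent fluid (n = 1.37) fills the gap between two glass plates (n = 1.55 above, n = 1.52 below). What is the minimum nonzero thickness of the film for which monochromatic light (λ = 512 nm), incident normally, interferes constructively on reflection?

At the upper boundary (n = 1.55 to n = 1.37) the reflected ray undergoes no phase shift.
Bottom surface (1.37 → 1.52): reflection off a higher-index medium gives a half-wave phase shift.
The two reflections differ by half a wavelength.
For maximum reflection here: 2 n t = (m + ½) λ.
Minimum at m = 0: t = λ / (4 n) = 512 / (4 × 1.37) = 93.4 nm.

93.4 nm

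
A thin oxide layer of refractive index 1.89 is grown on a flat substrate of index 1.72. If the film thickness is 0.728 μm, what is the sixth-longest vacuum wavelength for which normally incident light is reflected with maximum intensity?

500 nm

Top surface (1.0 → 1.89): reflection off a higher-index medium gives a half-wave phase shift.
Bottom surface (1.89 → 1.72): reflection off a lower-index medium gives no phase shift.
Exactly one π shift → a net half-wave offset.
For bright reflection here: 2 n t = (m + ½) λ.
λ = 2 n t / (m + ½). The sixth-longest wavelength is m = 5: λ = 2 × 1.89 × 728 / 5.50 = 500 nm.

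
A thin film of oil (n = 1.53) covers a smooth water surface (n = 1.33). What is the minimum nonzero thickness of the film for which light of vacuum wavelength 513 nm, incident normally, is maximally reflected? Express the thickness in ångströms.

838 Å

Ray reflecting at the top interface goes from n = 1.0 toward n = 1.53: a half-wave phase shift.
At the lower boundary (n = 1.53 to n = 1.33) the reflected ray undergoes no phase shift.
Exactly one π shift → a net half-wave offset.
With one net inversion, constructive interference in reflection requires 2 n t = (m + ½) λ.
Minimum at m = 0: t = λ / (4 n) = 513 / (4 × 1.53) = 83.8 nm.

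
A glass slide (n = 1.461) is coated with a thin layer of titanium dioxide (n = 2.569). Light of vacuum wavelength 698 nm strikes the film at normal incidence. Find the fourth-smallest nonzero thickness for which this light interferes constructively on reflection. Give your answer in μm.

At the upper boundary (n = 1.0 to n = 2.569) the reflected ray undergoes a half-wave phase shift.
Bottom surface (2.569 → 1.461): reflection off a lower-index medium gives no phase shift.
Net: one phase inversion between the two reflected rays.
For maximum reflection here: 2 n t = (m + ½) λ.
The fourth-smallest nonzero thickness corresponds to m = 3: t = (m + ½) λ / (2 n) = 3.50 × 698 / (2 × 2.569) = 475 nm.

0.475 μm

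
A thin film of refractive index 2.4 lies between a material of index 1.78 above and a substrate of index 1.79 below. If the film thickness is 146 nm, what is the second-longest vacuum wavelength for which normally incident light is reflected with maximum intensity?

467 nm

At the upper boundary (n = 1.78 to n = 2.4) the reflected ray undergoes a half-wave phase shift.
Bottom surface (2.4 → 1.79): reflection off a lower-index medium gives no phase shift.
Exactly one π shift → a net half-wave offset.
For bright reflection here: 2 n t = (m + ½) λ.
λ = 2 n t / (m + ½). The second-longest wavelength is m = 1: λ = 2 × 2.4 × 146 / 1.50 = 467 nm.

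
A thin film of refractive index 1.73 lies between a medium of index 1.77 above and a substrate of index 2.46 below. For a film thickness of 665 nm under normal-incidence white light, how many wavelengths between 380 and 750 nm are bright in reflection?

Top surface (1.77 → 1.73): reflection off a lower-index medium gives no phase shift.
At the lower boundary (n = 1.73 to n = 2.46) the reflected ray undergoes a half-wave phase shift.
Exactly one π shift → a net half-wave offset.
For maximum reflection here: 2 n t = (m + ½) λ.
λ = 2 n t / (m + ½) = 2301 / (m + ½) nm.
m=2: 920 nm (IR); m=3: 657 nm (visible); m=4: 511 nm (visible); m=5: 418 nm (visible); m=6: 354 nm (UV).

3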